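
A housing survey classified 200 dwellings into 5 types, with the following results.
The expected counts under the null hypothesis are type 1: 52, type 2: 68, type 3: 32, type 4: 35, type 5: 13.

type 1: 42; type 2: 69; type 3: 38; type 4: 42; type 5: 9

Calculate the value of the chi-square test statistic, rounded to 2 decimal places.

5.69

type 1: (42 − 52)²/52 = 100/52 = 1.923
type 2: (69 − 68)²/68 = 1/68 = 0.015
type 3: (38 − 32)²/32 = 36/32 = 1.125
type 4: (42 − 35)²/35 = 49/35 = 1.400
type 5: (9 − 13)²/13 = 16/13 = 1.231
Sum = 5.69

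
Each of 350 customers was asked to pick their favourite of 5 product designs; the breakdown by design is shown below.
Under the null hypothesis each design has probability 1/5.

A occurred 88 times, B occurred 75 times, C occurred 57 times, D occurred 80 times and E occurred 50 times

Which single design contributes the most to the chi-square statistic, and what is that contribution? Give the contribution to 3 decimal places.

Expected count for each of the 5 categories: 350/5 = 70.
A: (88 − 70)²/70 = 324/70 = 4.6286
B: (75 − 70)²/70 = 25/70 = 0.3571
C: (57 − 70)²/70 = 169/70 = 2.4143
D: (80 − 70)²/70 = 100/70 = 1.4286
E: (50 − 70)²/70 = 400/70 = 5.7143
The largest term is for E: 5.714.

E, 5.714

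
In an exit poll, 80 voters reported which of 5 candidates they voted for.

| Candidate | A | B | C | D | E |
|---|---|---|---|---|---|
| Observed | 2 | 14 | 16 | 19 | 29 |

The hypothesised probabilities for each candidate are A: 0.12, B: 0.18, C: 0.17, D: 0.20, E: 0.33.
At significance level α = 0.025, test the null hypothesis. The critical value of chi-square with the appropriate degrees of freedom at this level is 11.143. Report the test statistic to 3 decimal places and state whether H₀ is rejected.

Expected counts E_i = n·p_i: 80×0.12 = 9.6, 80×0.18 = 14.4, 80×0.17 = 13.6, 80×0.20 = 16, 80×0.33 = 26.4.
χ² = (2−9.6)²/9.6 + (14−14.4)²/14.4 + (16−13.6)²/13.6 + (19−16)²/16 + (29−26.4)²/26.4
   = 6.0167 + 0.0111 + 0.4235 + 0.5625 + 0.2561
Sum = 7.270
df = 4. Since 7.270 < 11.143, we do not reject H₀.

7.270; do not reject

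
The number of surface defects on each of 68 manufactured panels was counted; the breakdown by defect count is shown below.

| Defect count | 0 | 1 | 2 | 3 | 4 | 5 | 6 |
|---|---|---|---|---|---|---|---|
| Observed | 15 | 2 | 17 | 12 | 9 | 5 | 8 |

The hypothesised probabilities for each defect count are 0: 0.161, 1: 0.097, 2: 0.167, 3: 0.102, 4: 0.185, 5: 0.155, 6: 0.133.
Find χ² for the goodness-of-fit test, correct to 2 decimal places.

Expected counts E_i = n·p_i: 68×0.161 = 10.948, 68×0.097 = 6.596, 68×0.167 = 11.356, 68×0.102 = 6.936, 68×0.185 = 12.58, 68×0.155 = 10.54, 68×0.133 = 9.044.
cat         O        E   (O−E)²/E
0          15   10.948      1.500
1           2    6.596      3.202
2          17   11.356      2.805
3          12    6.936      3.697
4           9    12.58      1.019
5           5    10.54      2.912
6           8    9.044      0.121
Sum = 15.26

15.26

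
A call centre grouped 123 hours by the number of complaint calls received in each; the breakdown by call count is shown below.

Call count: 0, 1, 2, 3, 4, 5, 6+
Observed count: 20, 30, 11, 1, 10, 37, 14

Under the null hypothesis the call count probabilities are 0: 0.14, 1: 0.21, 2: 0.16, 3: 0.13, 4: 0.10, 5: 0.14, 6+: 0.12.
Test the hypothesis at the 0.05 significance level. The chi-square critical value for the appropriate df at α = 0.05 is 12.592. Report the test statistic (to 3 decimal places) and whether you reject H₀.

Expected counts E_i = n·p_i: 123×0.14 = 17.22, 123×0.21 = 25.83, 123×0.16 = 19.68, 123×0.13 = 15.99, 123×0.10 = 12.3, 123×0.14 = 17.22, 123×0.12 = 14.76.
χ² = (20−17.22)²/17.22 + (30−25.83)²/25.83 + (11−19.68)²/19.68 + (1−15.99)²/15.99 + (10−12.3)²/12.3 + (37−17.22)²/17.22 + (14−14.76)²/14.76
   = 0.4488 + 0.6732 + 3.8284 + 14.0525 + 0.4301 + 22.7206 + 0.0391
Sum = 42.193
df = 6. Since 42.193 > 12.592, we reject H₀.

42.193; reject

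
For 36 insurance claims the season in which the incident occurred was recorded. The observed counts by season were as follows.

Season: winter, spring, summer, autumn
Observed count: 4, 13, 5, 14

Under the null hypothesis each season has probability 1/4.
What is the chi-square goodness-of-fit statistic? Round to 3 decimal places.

Under H₀ each category has probability 1/4, so each expected count is 36/4 = 9.
winter: (4 − 9)²/9 = 25/9 = 2.7778
spring: (13 − 9)²/9 = 16/9 = 1.7778
summer: (5 − 9)²/9 = 16/9 = 1.7778
autumn: (14 − 9)²/9 = 25/9 = 2.7778
Sum = 9.111

9.111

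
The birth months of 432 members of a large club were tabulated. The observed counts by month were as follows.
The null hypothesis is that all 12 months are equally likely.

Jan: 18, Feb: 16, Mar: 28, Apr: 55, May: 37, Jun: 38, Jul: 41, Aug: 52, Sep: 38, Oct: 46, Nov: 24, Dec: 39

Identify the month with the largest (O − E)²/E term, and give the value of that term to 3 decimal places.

Expected count for each of the 12 categories: 432/12 = 36.
χ² = (18−36)²/36 + (16−36)²/36 + (28−36)²/36 + (55−36)²/36 + (37−36)²/36 + (38−36)²/36 + (41−36)²/36 + (52−36)²/36 + (38−36)²/36 + (46−36)²/36 + (24−36)²/36 + (39−36)²/36
   = 9.0000 + 11.1111 + 1.7778 + 10.0278 + 0.0278 + 0.1111 + 0.6944 + 7.1111 + 0.1111 + 2.7778 + 4.0000 + 0.2500
The largest term is for Feb: 11.111.

Feb, 11.111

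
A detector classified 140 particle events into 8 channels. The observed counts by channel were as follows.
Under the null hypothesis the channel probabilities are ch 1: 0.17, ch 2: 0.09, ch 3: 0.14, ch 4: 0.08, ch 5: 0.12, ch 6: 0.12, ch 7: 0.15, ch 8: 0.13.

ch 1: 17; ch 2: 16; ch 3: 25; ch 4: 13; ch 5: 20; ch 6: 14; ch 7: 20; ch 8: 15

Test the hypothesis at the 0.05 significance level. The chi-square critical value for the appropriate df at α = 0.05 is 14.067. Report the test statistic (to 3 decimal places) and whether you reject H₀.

6.324; do not reject

Expected counts E_i = n·p_i: 140×0.17 = 23.8, 140×0.09 = 12.6, 140×0.14 = 19.6, 140×0.08 = 11.2, 140×0.12 = 16.8, 140×0.12 = 16.8, 140×0.15 = 21, 140×0.13 = 18.2.
cat         O        E   (O−E)²/E
ch 1       17     23.8     1.9429
ch 2       16     12.6     0.9175
ch 3       25     19.6     1.4878
ch 4       13     11.2     0.2893
ch 5       20     16.8     0.6095
ch 6       14     16.8     0.4667
ch 7       20       21     0.0476
ch 8       15     18.2     0.5626
Sum = 6.324
df = 7. Since 6.324 < 14.067, we do not reject H₀.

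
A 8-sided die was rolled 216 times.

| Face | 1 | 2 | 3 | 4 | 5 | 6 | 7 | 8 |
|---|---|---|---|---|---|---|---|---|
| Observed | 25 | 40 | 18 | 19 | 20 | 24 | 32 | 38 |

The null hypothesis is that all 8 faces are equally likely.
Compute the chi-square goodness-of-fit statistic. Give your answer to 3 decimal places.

Expected count for each of the 8 categories: 216/8 = 27.
cat         O        E   (O−E)²/E
1          25       27     0.1481
2          40       27     6.2593
3          18       27     3.0000
4          19       27     2.3704
5          20       27     1.8148
6          24       27     0.3333
7          32       27     0.9259
8          38       27     4.4815
Sum = 19.333

19.333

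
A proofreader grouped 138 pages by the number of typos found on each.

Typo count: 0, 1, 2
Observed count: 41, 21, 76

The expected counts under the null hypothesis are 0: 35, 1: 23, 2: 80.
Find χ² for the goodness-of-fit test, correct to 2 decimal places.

1.40

χ² = (41−35)²/35 + (21−23)²/23 + (76−80)²/80
   = 1.029 + 0.174 + 0.200
Sum = 1.40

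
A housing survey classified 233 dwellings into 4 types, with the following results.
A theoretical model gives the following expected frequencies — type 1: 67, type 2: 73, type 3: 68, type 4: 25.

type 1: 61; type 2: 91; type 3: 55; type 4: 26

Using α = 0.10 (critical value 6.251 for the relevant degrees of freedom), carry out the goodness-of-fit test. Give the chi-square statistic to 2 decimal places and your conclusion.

cat         O        E   (O−E)²/E
type 1     61       67      0.537
type 2     91       73      4.438
type 3     55       68      2.485
type 4     26       25      0.040
Sum = 7.50
df = 3. Since 7.50 > 6.251, we reject H₀.

7.50; reject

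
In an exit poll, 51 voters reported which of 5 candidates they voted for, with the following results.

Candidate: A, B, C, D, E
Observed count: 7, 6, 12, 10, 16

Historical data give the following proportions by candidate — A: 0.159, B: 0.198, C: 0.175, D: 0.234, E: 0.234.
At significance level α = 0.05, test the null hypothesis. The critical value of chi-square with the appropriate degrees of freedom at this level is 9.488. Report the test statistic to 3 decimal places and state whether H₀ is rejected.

4.573; do not reject

Expected counts E_i = n·p_i: 51×0.159 = 8.109, 51×0.198 = 10.098, 51×0.175 = 8.925, 51×0.234 = 11.934, 51×0.234 = 11.934.
cat         O        E   (O−E)²/E
A           7    8.109     0.1517
B           6   10.098     1.6631
C          12    8.925     1.0595
D          10   11.934     0.3134
E          16   11.934     1.3853
Sum = 4.573
df = 4. Since 4.573 < 9.488, we do not reject H₀.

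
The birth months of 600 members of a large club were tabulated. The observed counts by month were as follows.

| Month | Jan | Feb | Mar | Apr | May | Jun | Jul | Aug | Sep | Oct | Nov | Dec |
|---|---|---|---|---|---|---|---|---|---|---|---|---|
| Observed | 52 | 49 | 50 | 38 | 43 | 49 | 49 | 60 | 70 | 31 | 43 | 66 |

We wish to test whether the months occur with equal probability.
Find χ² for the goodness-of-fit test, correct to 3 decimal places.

27.320

Expected count for each of the 12 categories: 600/12 = 50.
Jan: (52 − 50)²/50 = 4/50 = 0.0800
Feb: (49 − 50)²/50 = 1/50 = 0.0200
Mar: (50 − 50)²/50 = 0/50 = 0.0000
Apr: (38 − 50)²/50 = 144/50 = 2.8800
May: (43 − 50)²/50 = 49/50 = 0.9800
Jun: (49 − 50)²/50 = 1/50 = 0.0200
Jul: (49 − 50)²/50 = 1/50 = 0.0200
Aug: (60 − 50)²/50 = 100/50 = 2.0000
Sep: (70 − 50)²/50 = 400/50 = 8.0000
Oct: (31 − 50)²/50 = 361/50 = 7.2200
Nov: (43 − 50)²/50 = 49/50 = 0.9800
Dec: (66 − 50)²/50 = 256/50 = 5.1200
Sum = 27.320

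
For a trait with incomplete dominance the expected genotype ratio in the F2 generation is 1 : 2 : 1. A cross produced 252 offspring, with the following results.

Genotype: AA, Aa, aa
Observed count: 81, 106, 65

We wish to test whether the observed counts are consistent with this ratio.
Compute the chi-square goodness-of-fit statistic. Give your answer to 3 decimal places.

8.381

Ratio total = 4. Expected counts: 252×1/4 = 63, 252×2/4 = 126, 252×1/4 = 63.
cat         O        E   (O−E)²/E
AA         81       63     5.1429
Aa        106      126     3.1746
aa         65       63     0.0635
Sum = 8.381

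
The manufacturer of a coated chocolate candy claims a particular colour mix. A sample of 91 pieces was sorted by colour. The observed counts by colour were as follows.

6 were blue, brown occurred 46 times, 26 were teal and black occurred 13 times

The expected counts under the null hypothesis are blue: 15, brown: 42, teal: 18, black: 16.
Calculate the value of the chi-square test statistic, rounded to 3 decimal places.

9.899

blue: (6 − 15)²/15 = 81/15 = 5.4000
brown: (46 − 42)²/42 = 16/42 = 0.3810
teal: (26 − 18)²/18 = 64/18 = 3.5556
black: (13 − 16)²/16 = 9/16 = 0.5625
Sum = 9.899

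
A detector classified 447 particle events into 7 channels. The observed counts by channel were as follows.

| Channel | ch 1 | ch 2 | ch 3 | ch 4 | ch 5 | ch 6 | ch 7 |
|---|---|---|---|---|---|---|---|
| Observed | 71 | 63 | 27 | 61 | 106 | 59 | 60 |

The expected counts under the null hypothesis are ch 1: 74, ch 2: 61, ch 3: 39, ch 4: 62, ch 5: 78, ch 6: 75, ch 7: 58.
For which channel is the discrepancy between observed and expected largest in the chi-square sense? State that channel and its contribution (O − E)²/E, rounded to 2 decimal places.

ch 5, 10.05

χ² = (71−74)²/74 + (63−61)²/61 + (27−39)²/39 + (61−62)²/62 + (106−78)²/78 + (59−75)²/75 + (60−58)²/58
   = 0.122 + 0.066 + 3.692 + 0.016 + 10.051 + 3.413 + 0.069
The largest term is for ch 5: 10.05.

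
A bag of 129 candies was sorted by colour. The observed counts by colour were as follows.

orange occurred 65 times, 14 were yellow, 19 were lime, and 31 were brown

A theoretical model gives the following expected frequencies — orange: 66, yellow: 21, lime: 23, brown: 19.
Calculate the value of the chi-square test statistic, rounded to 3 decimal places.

10.623

orange: (65 − 66)²/66 = 1/66 = 0.0152
yellow: (14 − 21)²/21 = 49/21 = 2.3333
lime: (19 − 23)²/23 = 16/23 = 0.6957
brown: (31 − 19)²/19 = 144/19 = 7.5789
Sum = 10.623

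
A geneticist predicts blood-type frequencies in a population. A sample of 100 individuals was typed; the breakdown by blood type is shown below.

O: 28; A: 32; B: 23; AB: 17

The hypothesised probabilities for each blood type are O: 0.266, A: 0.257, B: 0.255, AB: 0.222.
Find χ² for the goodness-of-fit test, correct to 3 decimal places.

Expected counts E_i = n·p_i: 100×0.266 = 26.6, 100×0.257 = 25.7, 100×0.255 = 25.5, 100×0.222 = 22.2.
χ² = (28−26.6)²/26.6 + (32−25.7)²/25.7 + (23−25.5)²/25.5 + (17−22.2)²/22.2
   = 0.0737 + 1.5444 + 0.2451 + 1.2180
Sum = 3.081

3.081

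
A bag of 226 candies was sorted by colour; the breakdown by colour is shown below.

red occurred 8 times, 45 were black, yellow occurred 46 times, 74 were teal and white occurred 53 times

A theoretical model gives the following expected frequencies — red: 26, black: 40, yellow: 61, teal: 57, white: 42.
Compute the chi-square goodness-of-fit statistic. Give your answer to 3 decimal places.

24.726

χ² = (8−26)²/26 + (45−40)²/40 + (46−61)²/61 + (74−57)²/57 + (53−42)²/42
   = 12.4615 + 0.6250 + 3.6885 + 5.0702 + 2.8810
Sum = 24.726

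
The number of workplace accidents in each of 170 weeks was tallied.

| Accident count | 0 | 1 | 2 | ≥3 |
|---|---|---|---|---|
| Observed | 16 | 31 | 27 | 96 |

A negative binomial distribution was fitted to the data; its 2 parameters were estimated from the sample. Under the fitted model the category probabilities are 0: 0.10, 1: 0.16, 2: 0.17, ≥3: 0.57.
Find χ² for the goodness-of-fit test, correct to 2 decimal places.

0.72

Expected counts E_i = n·p_i: 170×0.10 = 17, 170×0.16 = 27.2, 170×0.17 = 28.9, 170×0.57 = 96.9.
cat         O        E   (O−E)²/E
0          16       17      0.059
1          31     27.2      0.531
2          27     28.9      0.125
≥3         96     96.9      0.008
Sum = 0.72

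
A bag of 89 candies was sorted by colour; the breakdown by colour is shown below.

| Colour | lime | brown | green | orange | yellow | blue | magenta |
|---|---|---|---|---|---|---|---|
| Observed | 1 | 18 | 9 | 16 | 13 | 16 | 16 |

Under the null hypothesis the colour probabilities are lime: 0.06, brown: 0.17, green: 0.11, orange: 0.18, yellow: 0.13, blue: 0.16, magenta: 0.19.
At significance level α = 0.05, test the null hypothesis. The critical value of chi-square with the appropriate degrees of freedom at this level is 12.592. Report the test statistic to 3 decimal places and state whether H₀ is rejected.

Expected counts E_i = n·p_i: 89×0.06 = 5.34, 89×0.17 = 15.13, 89×0.11 = 9.79, 89×0.18 = 16.02, 89×0.13 = 11.57, 89×0.16 = 14.24, 89×0.19 = 16.91.
χ² = (1−5.34)²/5.34 + (18−15.13)²/15.13 + (9−9.79)²/9.79 + (16−16.02)²/16.02 + (13−11.57)²/11.57 + (16−14.24)²/14.24 + (16−16.91)²/16.91
   = 3.5273 + 0.5444 + 0.0637 + 0.0000 + 0.1767 + 0.2175 + 0.0490
Sum = 4.579
df = 6. Since 4.579 < 12.592, we do not reject H₀.

4.579; do not reject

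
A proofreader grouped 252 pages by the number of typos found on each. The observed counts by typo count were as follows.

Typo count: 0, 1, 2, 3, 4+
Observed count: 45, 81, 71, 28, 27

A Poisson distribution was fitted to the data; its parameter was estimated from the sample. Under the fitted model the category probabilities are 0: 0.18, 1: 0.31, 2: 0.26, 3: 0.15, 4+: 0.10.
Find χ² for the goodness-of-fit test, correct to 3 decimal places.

Expected counts E_i = n·p_i: 252×0.18 = 45.36, 252×0.31 = 78.12, 252×0.26 = 65.52, 252×0.15 = 37.8, 252×0.10 = 25.2.
χ² = (45−45.36)²/45.36 + (81−78.12)²/78.12 + (71−65.52)²/65.52 + (28−37.8)²/37.8 + (27−25.2)²/25.2
   = 0.0029 + 0.1062 + 0.4583 + 2.5407 + 0.1286
Sum = 3.237

3.237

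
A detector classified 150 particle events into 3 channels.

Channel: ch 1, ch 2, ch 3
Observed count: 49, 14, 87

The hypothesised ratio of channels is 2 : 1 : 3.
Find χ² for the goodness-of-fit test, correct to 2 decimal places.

6.78

Ratio total = 6. Expected counts: 150×2/6 = 50, 150×1/6 = 25, 150×3/6 = 75.
χ² = (49−50)²/50 + (14−25)²/25 + (87−75)²/75
   = 0.020 + 4.840 + 1.920
Sum = 6.78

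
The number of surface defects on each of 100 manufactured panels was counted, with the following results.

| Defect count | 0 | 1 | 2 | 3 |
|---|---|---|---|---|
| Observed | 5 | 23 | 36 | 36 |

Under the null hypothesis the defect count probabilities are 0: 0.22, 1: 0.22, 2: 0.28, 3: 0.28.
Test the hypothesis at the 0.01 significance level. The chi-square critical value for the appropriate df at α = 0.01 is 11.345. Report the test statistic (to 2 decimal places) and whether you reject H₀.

17.75; reject

Expected counts E_i = n·p_i: 100×0.22 = 22, 100×0.22 = 22, 100×0.28 = 28, 100×0.28 = 28.
χ² = (5−22)²/22 + (23−22)²/22 + (36−28)²/28 + (36−28)²/28
   = 13.136 + 0.045 + 2.286 + 2.286
Sum = 17.75
df = 3. Since 17.75 > 11.345, we reject H₀.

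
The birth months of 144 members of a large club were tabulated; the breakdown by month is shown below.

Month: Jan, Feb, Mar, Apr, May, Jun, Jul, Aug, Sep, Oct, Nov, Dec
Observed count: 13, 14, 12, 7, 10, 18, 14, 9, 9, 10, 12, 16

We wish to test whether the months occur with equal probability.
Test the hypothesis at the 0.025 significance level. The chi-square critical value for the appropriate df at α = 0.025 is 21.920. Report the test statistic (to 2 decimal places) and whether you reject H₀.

9.33; do not reject

Expected count for each of the 12 categories: 144/12 = 12.
Jan: (13 − 12)²/12 = 1/12 = 0.083
Feb: (14 − 12)²/12 = 4/12 = 0.333
Mar: (12 − 12)²/12 = 0/12 = 0.000
Apr: (7 − 12)²/12 = 25/12 = 2.083
May: (10 − 12)²/12 = 4/12 = 0.333
Jun: (18 − 12)²/12 = 36/12 = 3.000
Jul: (14 − 12)²/12 = 4/12 = 0.333
Aug: (9 − 12)²/12 = 9/12 = 0.750
Sep: (9 − 12)²/12 = 9/12 = 0.750
Oct: (10 − 12)²/12 = 4/12 = 0.333
Nov: (12 − 12)²/12 = 0/12 = 0.000
Dec: (16 − 12)²/12 = 16/12 = 1.333
Sum = 9.33
df = 11. Since 9.33 < 21.920, we do not reject H₀.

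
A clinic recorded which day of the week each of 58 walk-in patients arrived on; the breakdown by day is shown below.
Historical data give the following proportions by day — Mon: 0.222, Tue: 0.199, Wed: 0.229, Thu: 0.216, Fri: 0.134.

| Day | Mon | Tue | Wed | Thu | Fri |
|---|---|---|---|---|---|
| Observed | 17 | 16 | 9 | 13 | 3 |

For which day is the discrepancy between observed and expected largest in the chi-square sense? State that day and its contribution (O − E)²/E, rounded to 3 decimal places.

Fri, 2.930

Expected counts E_i = n·p_i: 58×0.222 = 12.876, 58×0.199 = 11.542, 58×0.229 = 13.282, 58×0.216 = 12.528, 58×0.134 = 7.772.
χ² = (17−12.876)²/12.876 + (16−11.542)²/11.542 + (9−13.282)²/13.282 + (13−12.528)²/12.528 + (3−7.772)²/7.772
   = 1.3209 + 1.7219 + 1.3805 + 0.0178 + 2.9300
The largest term is for Fri: 2.930.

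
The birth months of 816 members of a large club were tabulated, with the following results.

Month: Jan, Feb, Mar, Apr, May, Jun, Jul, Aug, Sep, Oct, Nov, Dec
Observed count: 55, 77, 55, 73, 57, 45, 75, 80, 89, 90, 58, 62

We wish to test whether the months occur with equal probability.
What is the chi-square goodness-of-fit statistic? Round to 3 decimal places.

34.529

Under H₀ each category has probability 1/12, so each expected count is 816/12 = 68.
Jan: (55 − 68)²/68 = 169/68 = 2.4853
Feb: (77 − 68)²/68 = 81/68 = 1.1912
Mar: (55 − 68)²/68 = 169/68 = 2.4853
Apr: (73 − 68)²/68 = 25/68 = 0.3676
May: (57 − 68)²/68 = 121/68 = 1.7794
Jun: (45 − 68)²/68 = 529/68 = 7.7794
Jul: (75 − 68)²/68 = 49/68 = 0.7206
Aug: (80 − 68)²/68 = 144/68 = 2.1176
Sep: (89 − 68)²/68 = 441/68 = 6.4853
Oct: (90 − 68)²/68 = 484/68 = 7.1176
Nov: (58 − 68)²/68 = 100/68 = 1.4706
Dec: (62 − 68)²/68 = 36/68 = 0.5294
Sum = 34.529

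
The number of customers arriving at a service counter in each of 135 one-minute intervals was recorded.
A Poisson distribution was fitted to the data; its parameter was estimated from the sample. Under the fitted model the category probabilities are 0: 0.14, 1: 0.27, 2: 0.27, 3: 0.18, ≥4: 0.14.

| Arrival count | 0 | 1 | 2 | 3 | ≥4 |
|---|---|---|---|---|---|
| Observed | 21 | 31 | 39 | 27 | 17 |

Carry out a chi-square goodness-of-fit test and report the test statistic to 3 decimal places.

Expected counts E_i = n·p_i: 135×0.14 = 18.9, 135×0.27 = 36.45, 135×0.27 = 36.45, 135×0.18 = 24.3, 135×0.14 = 18.9.
cat         O        E   (O−E)²/E
0          21     18.9     0.2333
1          31    36.45     0.8149
2          39    36.45     0.1784
3          27     24.3     0.3000
≥4         17     18.9     0.1910
Sum = 1.718

1.718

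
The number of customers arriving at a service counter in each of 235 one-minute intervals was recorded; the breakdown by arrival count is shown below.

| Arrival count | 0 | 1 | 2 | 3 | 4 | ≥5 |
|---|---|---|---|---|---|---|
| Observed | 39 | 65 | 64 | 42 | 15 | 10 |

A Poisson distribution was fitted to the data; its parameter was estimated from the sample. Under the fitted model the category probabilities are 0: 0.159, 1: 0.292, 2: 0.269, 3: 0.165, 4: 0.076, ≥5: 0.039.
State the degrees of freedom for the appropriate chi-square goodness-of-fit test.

There are k = 6 categories and 1 parameter estimated from the data, so df = 6 − 1 − 1 = 4.

4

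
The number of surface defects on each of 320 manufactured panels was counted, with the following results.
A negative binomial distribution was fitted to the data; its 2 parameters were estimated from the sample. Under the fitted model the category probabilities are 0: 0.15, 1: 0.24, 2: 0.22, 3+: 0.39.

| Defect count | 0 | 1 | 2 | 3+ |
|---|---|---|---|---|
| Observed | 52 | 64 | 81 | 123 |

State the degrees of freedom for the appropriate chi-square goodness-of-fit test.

There are k = 4 categories and 2 parameters estimated from the data, so df = 4 − 1 − 2 = 1.

1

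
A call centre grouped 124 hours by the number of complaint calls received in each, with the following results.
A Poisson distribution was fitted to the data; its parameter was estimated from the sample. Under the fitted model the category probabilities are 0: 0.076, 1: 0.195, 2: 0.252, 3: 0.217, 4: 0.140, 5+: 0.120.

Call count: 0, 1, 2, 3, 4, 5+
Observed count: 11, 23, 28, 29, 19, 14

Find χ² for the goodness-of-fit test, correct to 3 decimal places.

Expected counts E_i = n·p_i: 124×0.076 = 9.424, 124×0.195 = 24.18, 124×0.252 = 31.248, 124×0.217 = 26.908, 124×0.140 = 17.36, 124×0.120 = 14.88.
χ² = (11−9.424)²/9.424 + (23−24.18)²/24.18 + (28−31.248)²/31.248 + (29−26.908)²/26.908 + (19−17.36)²/17.36 + (14−14.88)²/14.88
   = 0.2636 + 0.0576 + 0.3376 + 0.1626 + 0.1549 + 0.0520
Sum = 1.028

1.028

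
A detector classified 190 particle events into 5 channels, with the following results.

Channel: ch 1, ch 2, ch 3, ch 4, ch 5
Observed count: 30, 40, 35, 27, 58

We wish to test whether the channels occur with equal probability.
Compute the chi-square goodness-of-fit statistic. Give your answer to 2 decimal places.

Under H₀ each category has probability 1/5, so each expected count is 190/5 = 38.
cat         O        E   (O−E)²/E
ch 1       30       38      1.684
ch 2       40       38      0.105
ch 3       35       38      0.237
ch 4       27       38      3.184
ch 5       58       38     10.526
Sum = 15.74

15.74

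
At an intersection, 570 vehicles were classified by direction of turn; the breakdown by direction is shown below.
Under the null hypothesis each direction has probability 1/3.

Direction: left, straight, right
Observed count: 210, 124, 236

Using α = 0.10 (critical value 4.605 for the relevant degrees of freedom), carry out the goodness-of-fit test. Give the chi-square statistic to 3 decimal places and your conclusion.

Under H₀ each category has probability 1/3, so each expected count is 570/3 = 190.
cat           O        E   (O−E)²/E
left        210      190     2.1053
straight    124      190    22.9263
right       236      190    11.1368
Sum = 36.168
df = 2. Since 36.168 > 4.605, we reject H₀.

36.168; reject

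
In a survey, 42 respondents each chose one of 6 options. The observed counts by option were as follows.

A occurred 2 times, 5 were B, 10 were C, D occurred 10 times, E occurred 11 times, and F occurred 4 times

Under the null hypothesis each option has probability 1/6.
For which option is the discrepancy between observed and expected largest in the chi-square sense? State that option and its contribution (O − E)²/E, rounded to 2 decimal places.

A, 3.57

Under H₀ each category has probability 1/6, so each expected count is 42/6 = 7.
χ² = (2−7)²/7 + (5−7)²/7 + (10−7)²/7 + (10−7)²/7 + (11−7)²/7 + (4−7)²/7
   = 3.571 + 0.571 + 1.286 + 1.286 + 2.286 + 1.286
The largest term is for A: 3.57.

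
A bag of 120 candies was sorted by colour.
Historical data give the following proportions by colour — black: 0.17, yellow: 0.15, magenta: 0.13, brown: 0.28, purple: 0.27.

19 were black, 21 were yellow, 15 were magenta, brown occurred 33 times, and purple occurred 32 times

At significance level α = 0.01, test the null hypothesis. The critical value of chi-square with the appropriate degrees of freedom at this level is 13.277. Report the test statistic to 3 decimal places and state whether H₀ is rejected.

0.635; do not reject

Expected counts E_i = n·p_i: 120×0.17 = 20.4, 120×0.15 = 18, 120×0.13 = 15.6, 120×0.28 = 33.6, 120×0.27 = 32.4.
cat          O        E   (O−E)²/E
black       19     20.4     0.0961
yellow      21       18     0.5000
magenta     15     15.6     0.0231
brown       33     33.6     0.0107
purple      32     32.4     0.0049
Sum = 0.635
df = 4. Since 0.635 < 13.277, we do not reject H₀.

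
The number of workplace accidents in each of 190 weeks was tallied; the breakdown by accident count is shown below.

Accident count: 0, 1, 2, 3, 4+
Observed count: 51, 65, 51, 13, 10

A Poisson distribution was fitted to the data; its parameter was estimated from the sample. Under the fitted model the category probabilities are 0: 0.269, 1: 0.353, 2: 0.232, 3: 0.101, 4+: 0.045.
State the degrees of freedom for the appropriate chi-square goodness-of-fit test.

There are k = 5 categories and 1 parameter estimated from the data, so df = 5 − 1 − 1 = 3.

3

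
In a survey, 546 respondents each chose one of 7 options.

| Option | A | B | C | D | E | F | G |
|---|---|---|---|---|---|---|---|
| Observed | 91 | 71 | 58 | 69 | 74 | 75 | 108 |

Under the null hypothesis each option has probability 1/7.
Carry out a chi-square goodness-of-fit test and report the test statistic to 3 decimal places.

20.821

Under H₀ each category has probability 1/7, so each expected count is 546/7 = 78.
cat         O        E   (O−E)²/E
A          91       78     2.1667
B          71       78     0.6282
C          58       78     5.1282
D          69       78     1.0385
E          74       78     0.2051
F          75       78     0.1154
G         108       78    11.5385
Sum = 20.821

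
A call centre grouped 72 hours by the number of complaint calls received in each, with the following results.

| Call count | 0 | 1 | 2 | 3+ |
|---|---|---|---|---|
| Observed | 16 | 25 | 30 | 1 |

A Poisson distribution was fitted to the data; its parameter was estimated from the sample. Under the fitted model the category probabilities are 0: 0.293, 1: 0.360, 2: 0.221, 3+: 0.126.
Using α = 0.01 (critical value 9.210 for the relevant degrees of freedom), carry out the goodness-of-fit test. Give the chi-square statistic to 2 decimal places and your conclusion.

Expected counts E_i = n·p_i: 72×0.293 = 21.096, 72×0.360 = 25.92, 72×0.221 = 15.912, 72×0.126 = 9.072.
cat         O        E   (O−E)²/E
0          16   21.096      1.231
1          25    25.92      0.033
2          30   15.912     12.473
3+          1    9.072      7.182
Sum = 20.92
df = 2. Since 20.92 > 9.210, we reject H₀.

20.92; reject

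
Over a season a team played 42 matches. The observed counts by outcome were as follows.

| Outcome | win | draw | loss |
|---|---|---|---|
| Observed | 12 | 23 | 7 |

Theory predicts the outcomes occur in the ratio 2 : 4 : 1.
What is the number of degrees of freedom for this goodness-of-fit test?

2

There are k = 3 categories and no parameters were estimated from the data, so df = 3 − 1 = 2.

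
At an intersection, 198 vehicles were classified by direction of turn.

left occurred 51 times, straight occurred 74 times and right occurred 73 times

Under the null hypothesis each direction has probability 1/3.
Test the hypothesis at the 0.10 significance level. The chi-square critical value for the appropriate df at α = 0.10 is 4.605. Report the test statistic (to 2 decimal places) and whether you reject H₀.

Under H₀ each category has probability 1/3, so each expected count is 198/3 = 66.
left: (51 − 66)²/66 = 225/66 = 3.409
straight: (74 − 66)²/66 = 64/66 = 0.970
right: (73 − 66)²/66 = 49/66 = 0.742
Sum = 5.12
df = 2. Since 5.12 > 4.605, we reject H₀.

5.12; reject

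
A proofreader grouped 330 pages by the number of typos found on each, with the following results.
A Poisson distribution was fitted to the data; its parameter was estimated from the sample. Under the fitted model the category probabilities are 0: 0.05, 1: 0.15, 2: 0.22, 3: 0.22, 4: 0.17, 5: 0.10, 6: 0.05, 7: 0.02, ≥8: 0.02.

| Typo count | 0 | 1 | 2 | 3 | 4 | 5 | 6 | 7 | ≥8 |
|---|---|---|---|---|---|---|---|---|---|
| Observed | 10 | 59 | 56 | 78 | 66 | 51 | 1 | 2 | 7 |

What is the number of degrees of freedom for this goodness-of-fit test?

There are k = 9 categories and 1 parameter estimated from the data, so df = 9 − 1 − 1 = 7.

7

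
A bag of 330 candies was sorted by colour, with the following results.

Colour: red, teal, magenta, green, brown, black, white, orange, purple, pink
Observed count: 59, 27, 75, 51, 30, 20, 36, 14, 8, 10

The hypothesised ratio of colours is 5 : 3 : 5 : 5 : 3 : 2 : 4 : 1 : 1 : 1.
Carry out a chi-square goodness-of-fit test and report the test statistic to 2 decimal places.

12.58

Ratio total = 30. Expected counts: 330×5/30 = 55, 330×3/30 = 33, 330×5/30 = 55, 330×5/30 = 55, 330×3/30 = 33, 330×2/30 = 22, 330×4/30 = 44, 330×1/30 = 11, 330×1/30 = 11, 330×1/30 = 11.
χ² = (59−55)²/55 + (27−33)²/33 + (75−55)²/55 + (51−55)²/55 + (30−33)²/33 + (20−22)²/22 + (36−44)²/44 + (14−11)²/11 + (8−11)²/11 + (10−11)²/11
   = 0.291 + 1.091 + 7.273 + 0.291 + 0.273 + 0.182 + 1.455 + 0.818 + 0.818 + 0.091
Sum = 12.58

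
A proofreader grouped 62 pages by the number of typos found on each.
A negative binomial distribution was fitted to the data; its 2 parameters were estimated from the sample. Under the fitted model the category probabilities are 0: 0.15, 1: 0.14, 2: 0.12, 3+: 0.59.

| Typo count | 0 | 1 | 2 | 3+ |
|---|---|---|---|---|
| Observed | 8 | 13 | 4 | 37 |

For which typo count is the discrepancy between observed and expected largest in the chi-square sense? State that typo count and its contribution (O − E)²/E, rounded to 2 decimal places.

1, 2.15

Expected counts E_i = n·p_i: 62×0.15 = 9.3, 62×0.14 = 8.68, 62×0.12 = 7.44, 62×0.59 = 36.58.
cat         O        E   (O−E)²/E
0           8      9.3      0.182
1          13     8.68      2.150
2           4     7.44      1.591
3+         37    36.58      0.005
The largest term is for 1: 2.15.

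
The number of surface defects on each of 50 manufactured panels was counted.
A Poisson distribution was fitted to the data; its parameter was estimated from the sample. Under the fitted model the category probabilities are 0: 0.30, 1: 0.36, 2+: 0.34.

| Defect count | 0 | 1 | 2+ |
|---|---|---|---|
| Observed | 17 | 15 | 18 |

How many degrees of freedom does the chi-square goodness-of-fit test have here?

There are k = 3 categories and 1 parameter estimated from the data, so df = 3 − 1 − 1 = 1.

1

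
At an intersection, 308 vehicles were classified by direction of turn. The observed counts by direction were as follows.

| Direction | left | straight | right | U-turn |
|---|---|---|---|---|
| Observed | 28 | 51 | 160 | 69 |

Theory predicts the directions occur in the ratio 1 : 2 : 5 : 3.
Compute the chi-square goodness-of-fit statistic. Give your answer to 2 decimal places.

Ratio total = 11. Expected counts: 308×1/11 = 28, 308×2/11 = 56, 308×5/11 = 140, 308×3/11 = 84.
cat           O        E   (O−E)²/E
left         28       28      0.000
straight     51       56      0.446
right       160      140      2.857
U-turn       69       84      2.679
Sum = 5.98

5.98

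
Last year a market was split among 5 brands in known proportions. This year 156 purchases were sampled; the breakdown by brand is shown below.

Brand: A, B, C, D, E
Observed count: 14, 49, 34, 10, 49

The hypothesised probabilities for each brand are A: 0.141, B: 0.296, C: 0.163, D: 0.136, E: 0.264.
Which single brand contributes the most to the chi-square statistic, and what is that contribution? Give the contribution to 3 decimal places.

D, 5.929

Expected counts E_i = n·p_i: 156×0.141 = 21.996, 156×0.296 = 46.176, 156×0.163 = 25.428, 156×0.136 = 21.216, 156×0.264 = 41.184.
χ² = (14−21.996)²/21.996 + (49−46.176)²/46.176 + (34−25.428)²/25.428 + (10−21.216)²/21.216 + (49−41.184)²/41.184
   = 2.9067 + 0.1727 + 2.8897 + 5.9294 + 1.4833
The largest term is for D: 5.929.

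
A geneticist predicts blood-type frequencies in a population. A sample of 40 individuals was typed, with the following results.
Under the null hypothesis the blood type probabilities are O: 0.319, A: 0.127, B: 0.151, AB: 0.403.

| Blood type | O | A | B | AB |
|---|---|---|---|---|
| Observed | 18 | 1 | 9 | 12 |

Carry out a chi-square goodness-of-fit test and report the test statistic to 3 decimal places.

7.932

Expected counts E_i = n·p_i: 40×0.319 = 12.76, 40×0.127 = 5.08, 40×0.151 = 6.04, 40×0.403 = 16.12.
χ² = (18−12.76)²/12.76 + (1−5.08)²/5.08 + (9−6.04)²/6.04 + (12−16.12)²/16.12
   = 2.1518 + 3.2769 + 1.4506 + 1.0530
Sum = 7.932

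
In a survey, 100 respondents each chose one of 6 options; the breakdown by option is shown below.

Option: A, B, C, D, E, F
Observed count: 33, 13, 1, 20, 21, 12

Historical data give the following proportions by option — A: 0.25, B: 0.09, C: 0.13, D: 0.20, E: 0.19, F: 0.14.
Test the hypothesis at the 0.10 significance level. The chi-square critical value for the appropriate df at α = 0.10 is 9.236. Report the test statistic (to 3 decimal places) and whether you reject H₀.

15.911; reject

Expected counts E_i = n·p_i: 100×0.25 = 25, 100×0.09 = 9, 100×0.13 = 13, 100×0.20 = 20, 100×0.19 = 19, 100×0.14 = 14.
χ² = (33−25)²/25 + (13−9)²/9 + (1−13)²/13 + (20−20)²/20 + (21−19)²/19 + (12−14)²/14
   = 2.5600 + 1.7778 + 11.0769 + 0.0000 + 0.2105 + 0.2857
Sum = 15.911
df = 5. Since 15.911 > 9.236, we reject H₀.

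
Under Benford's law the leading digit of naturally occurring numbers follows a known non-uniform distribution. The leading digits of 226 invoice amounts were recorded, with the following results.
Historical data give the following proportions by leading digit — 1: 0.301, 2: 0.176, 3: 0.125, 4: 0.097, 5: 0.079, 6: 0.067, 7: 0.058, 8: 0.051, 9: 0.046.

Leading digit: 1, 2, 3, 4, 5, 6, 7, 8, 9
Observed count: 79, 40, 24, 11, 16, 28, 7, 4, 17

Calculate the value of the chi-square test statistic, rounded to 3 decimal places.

Expected counts E_i = n·p_i: 226×0.301 = 68.026, 226×0.176 = 39.776, 226×0.125 = 28.25, 226×0.097 = 21.922, 226×0.079 = 17.854, 226×0.067 = 15.142, 226×0.058 = 13.108, 226×0.051 = 11.526, 226×0.046 = 10.396.
cat         O        E   (O−E)²/E
1          79   68.026     1.7703
2          40   39.776     0.0013
3          24    28.25     0.6394
4          11   21.922     5.4416
5          16   17.854     0.1925
6          28   15.142    10.9185
7           7   13.108     2.8462
8           4   11.526     4.9142
9          17   10.396     4.1952
Sum = 30.919

30.919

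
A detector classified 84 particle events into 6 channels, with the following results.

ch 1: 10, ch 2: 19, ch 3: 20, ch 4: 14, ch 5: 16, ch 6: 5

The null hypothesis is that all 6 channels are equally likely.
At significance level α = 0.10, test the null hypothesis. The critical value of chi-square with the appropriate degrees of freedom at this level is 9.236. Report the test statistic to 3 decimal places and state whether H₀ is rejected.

Expected count for each of the 6 categories: 84/6 = 14.
ch 1: (10 − 14)²/14 = 16/14 = 1.1429
ch 2: (19 − 14)²/14 = 25/14 = 1.7857
ch 3: (20 − 14)²/14 = 36/14 = 2.5714
ch 4: (14 − 14)²/14 = 0/14 = 0.0000
ch 5: (16 − 14)²/14 = 4/14 = 0.2857
ch 6: (5 − 14)²/14 = 81/14 = 5.7857
Sum = 11.571
df = 5. Since 11.571 > 9.236, we reject H₀.

11.571; reject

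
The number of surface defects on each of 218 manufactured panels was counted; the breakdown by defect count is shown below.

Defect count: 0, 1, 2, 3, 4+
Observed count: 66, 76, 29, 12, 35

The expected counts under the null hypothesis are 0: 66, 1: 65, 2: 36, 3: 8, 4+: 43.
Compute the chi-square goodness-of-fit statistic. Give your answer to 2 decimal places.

6.71

χ² = (66−66)²/66 + (76−65)²/65 + (29−36)²/36 + (12−8)²/8 + (35−43)²/43
   = 0.000 + 1.862 + 1.361 + 2.000 + 1.488
Sum = 6.71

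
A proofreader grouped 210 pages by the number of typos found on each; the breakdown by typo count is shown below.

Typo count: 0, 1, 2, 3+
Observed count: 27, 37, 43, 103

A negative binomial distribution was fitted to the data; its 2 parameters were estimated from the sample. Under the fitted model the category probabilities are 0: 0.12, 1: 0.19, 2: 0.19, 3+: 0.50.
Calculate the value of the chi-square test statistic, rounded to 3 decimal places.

Expected counts E_i = n·p_i: 210×0.12 = 25.2, 210×0.19 = 39.9, 210×0.19 = 39.9, 210×0.50 = 105.
χ² = (27−25.2)²/25.2 + (37−39.9)²/39.9 + (43−39.9)²/39.9 + (103−105)²/105
   = 0.1286 + 0.2108 + 0.2409 + 0.0381
Sum = 0.618

0.618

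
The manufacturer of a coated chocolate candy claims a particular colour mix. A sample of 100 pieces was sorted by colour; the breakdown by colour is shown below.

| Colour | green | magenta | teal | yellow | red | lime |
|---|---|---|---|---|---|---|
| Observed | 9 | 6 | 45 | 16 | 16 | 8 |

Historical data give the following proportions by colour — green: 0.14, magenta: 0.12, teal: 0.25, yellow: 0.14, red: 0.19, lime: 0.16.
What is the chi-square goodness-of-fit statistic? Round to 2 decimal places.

Expected counts E_i = n·p_i: 100×0.14 = 14, 100×0.12 = 12, 100×0.25 = 25, 100×0.14 = 14, 100×0.19 = 19, 100×0.16 = 16.
green: (9 − 14)²/14 = 25/14 = 1.786
magenta: (6 − 12)²/12 = 36/12 = 3.000
teal: (45 − 25)²/25 = 400/25 = 16.000
yellow: (16 − 14)²/14 = 4/14 = 0.286
red: (16 − 19)²/19 = 9/19 = 0.474
lime: (8 − 16)²/16 = 64/16 = 4.000
Sum = 25.55

25.55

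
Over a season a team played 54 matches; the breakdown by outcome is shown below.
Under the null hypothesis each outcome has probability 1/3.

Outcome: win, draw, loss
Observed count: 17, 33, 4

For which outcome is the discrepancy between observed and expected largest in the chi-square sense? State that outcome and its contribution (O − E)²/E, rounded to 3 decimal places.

draw, 12.500

Under H₀ each category has probability 1/3, so each expected count is 54/3 = 18.
cat         O        E   (O−E)²/E
win        17       18     0.0556
draw       33       18    12.5000
loss        4       18    10.8889
The largest term is for draw: 12.500.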